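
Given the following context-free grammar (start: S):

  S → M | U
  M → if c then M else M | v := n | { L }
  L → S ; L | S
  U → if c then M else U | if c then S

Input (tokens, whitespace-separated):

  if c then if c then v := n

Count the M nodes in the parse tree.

[S [U if c then [S [U if c then [S [M v := n]]]]]]

1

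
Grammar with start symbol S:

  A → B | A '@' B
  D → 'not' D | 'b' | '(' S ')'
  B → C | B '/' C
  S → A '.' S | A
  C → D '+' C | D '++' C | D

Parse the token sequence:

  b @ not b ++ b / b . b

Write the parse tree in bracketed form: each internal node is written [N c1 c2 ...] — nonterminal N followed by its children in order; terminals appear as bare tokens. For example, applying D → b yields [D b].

[S [A [A [B [C [D b]]]] @ [B [B [C [D not [D b]] ++ [C [D b]]]] / [C [D b]]]] . [S [A [B [C [D b]]]]]]

S
A . S
A @ B . S
B @ B . S
C @ B . S
D @ B . S
b @ B . S
b @ B / C . S
b @ C / C . S
b @ D ++ C / C . S
b @ not D ++ C / C . S
b @ not b ++ C / C . S
b @ not b ++ D / C . S
b @ not b ++ b / C . S
b @ not b ++ b / D . S
b @ not b ++ b / b . S
b @ not b ++ b / b . A
b @ not b ++ b / b . B
b @ not b ++ b / b . C
b @ not b ++ b / b . D
b @ not b ++ b / b . b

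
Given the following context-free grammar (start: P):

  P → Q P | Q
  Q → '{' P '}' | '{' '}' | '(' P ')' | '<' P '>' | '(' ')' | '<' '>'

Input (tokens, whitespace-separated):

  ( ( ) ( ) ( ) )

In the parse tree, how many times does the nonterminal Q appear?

4

[P [Q ( [P [Q ( )] [P [Q ( )] [P [Q ( )]]]] )]]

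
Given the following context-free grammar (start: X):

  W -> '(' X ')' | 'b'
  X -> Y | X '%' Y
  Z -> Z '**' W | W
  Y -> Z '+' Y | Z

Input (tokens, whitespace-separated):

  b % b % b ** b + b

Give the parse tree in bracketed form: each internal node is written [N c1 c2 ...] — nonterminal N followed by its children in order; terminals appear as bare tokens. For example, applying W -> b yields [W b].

X
X % Y
X % Y % Y
Y % Y % Y
Z % Y % Y
W % Y % Y
b % Y % Y
b % Z % Y
b % W % Y
b % b % Y
b % b % Z + Y
b % b % Z ** W + Y
b % b % W ** W + Y
b % b % b ** W + Y
b % b % b ** b + Y
b % b % b ** b + Z
b % b % b ** b + W
b % b % b ** b + b

[X [X [X [Y [Z [W b]]]] % [Y [Z [W b]]]] % [Y [Z [Z [W b]] ** [W b]] + [Y [Z [W b]]]]]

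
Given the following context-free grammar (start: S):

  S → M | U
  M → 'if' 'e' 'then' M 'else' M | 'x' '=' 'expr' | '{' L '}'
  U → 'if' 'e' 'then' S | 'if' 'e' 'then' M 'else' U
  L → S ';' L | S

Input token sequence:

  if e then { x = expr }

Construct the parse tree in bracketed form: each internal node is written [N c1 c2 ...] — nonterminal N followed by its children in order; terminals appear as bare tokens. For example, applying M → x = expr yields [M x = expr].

[S [U if e then [S [M { [L [S [M x = expr]]] }]]]]

S
U
if e then S
if e then M
if e then { L }
if e then { S }
if e then { M }
if e then { x = expr }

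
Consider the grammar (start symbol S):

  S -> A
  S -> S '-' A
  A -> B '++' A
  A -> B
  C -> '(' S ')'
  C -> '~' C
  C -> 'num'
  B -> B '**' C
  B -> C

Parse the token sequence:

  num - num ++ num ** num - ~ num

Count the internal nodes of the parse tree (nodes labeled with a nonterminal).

18

[S [S [S [A [B [C num]]]] - [A [B [C num]] ++ [A [B [B [C num]] ** [C num]]]]] - [A [B [C ~ [C num]]]]]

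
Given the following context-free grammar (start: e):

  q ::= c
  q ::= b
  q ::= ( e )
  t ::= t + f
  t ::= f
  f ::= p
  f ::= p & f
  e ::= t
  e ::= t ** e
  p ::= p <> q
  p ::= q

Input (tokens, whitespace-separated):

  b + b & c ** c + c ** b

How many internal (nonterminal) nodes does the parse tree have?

26

[e [t [t [f [p [q b]]]] + [f [p [q b]] & [f [p [q c]]]]] ** [e [t [t [f [p [q c]]]] + [f [p [q c]]]] ** [e [t [f [p [q b]]]]]]]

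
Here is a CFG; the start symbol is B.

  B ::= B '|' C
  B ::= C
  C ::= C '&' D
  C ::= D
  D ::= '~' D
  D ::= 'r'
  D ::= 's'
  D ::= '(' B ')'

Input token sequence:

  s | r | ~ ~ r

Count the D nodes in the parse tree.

[B [B [B [C [D s]]] | [C [D r]]] | [C [D ~ [D ~ [D r]]]]]

5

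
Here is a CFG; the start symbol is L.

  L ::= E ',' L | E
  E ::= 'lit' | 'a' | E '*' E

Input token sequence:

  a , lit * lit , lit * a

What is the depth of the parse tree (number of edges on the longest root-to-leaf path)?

[L [E a] , [L [E [E lit] * [E lit]] , [L [E [E lit] * [E a]]]]]

5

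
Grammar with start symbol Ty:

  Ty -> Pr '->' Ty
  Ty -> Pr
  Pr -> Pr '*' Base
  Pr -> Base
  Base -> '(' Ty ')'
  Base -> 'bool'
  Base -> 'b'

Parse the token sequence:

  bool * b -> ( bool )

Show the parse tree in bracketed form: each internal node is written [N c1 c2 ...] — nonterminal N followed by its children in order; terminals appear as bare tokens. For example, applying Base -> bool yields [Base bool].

Ty
Pr -> Ty
Pr * Base -> Ty
Base * Base -> Ty
bool * Base -> Ty
bool * b -> Ty
bool * b -> Pr
bool * b -> Base
bool * b -> ( Ty )
bool * b -> ( Pr )
bool * b -> ( Base )
bool * b -> ( bool )

[Ty [Pr [Pr [Base bool]] * [Base b]] -> [Ty [Pr [Base ( [Ty [Pr [Base bool]]] )]]]]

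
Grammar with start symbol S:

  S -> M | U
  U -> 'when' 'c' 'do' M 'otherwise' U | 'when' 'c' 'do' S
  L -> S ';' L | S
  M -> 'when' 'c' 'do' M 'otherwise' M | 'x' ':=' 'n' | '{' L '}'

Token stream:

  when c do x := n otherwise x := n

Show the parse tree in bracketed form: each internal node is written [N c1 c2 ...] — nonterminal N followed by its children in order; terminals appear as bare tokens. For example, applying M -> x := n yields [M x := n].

[S [M when c do [M x := n] otherwise [M x := n]]]

S
M
when c do M otherwise M
when c do x := n otherwise M
when c do x := n otherwise x := n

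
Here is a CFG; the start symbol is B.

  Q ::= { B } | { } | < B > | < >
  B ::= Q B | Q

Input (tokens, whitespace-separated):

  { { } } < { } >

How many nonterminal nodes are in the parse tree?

[B [Q { [B [Q { }]] }] [B [Q < [B [Q { }]] >]]]

8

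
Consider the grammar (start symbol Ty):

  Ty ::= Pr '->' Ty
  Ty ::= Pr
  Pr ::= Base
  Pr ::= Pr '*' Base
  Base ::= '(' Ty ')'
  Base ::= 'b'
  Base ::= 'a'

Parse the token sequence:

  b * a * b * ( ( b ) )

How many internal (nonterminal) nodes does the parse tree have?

[Ty [Pr [Pr [Pr [Pr [Base b]] * [Base a]] * [Base b]] * [Base ( [Ty [Pr [Base ( [Ty [Pr [Base b]]] )]]] )]]]

15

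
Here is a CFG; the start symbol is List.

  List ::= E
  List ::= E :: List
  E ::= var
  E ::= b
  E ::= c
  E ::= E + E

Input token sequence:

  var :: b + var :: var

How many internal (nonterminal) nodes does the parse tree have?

8

[List [E var] :: [List [E [E b] + [E var]] :: [List [E var]]]]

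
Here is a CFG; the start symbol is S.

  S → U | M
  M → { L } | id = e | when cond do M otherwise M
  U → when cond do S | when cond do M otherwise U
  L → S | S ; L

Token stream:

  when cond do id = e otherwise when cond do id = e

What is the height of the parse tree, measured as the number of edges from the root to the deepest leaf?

[S [U when cond do [M id = e] otherwise [U when cond do [S [M id = e]]]]]

5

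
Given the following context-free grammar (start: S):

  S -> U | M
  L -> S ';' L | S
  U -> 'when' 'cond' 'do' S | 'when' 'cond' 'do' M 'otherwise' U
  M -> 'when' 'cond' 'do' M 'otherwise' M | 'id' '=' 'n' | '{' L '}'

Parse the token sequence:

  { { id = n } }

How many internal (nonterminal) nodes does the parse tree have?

8

[S [M { [L [S [M { [L [S [M id = n]]] }]]] }]]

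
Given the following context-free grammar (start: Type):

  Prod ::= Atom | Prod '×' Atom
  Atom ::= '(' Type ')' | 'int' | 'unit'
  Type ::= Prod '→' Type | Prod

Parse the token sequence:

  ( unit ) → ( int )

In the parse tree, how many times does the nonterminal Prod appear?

4

[Type [Prod [Atom ( [Type [Prod [Atom unit]]] )]] → [Type [Prod [Atom ( [Type [Prod [Atom int]]] )]]]]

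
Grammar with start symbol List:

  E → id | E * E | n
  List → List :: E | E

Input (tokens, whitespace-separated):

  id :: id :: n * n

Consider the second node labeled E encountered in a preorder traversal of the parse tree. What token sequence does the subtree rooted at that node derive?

id

[List [List [List [E id]] :: [E id]] :: [E [E n] * [E n]]]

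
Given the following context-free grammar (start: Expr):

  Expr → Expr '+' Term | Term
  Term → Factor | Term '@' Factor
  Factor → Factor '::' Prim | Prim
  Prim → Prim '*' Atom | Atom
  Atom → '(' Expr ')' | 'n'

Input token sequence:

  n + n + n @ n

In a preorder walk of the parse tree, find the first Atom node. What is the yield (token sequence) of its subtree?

[Expr [Expr [Expr [Term [Factor [Prim [Atom n]]]]] + [Term [Factor [Prim [Atom n]]]]] + [Term [Term [Factor [Prim [Atom n]]]] @ [Factor [Prim [Atom n]]]]]

n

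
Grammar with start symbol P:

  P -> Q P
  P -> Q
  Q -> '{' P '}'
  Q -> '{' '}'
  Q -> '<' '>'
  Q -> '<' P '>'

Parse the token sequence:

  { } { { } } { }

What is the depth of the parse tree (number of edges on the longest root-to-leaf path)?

[P [Q { }] [P [Q { [P [Q { }]] }] [P [Q { }]]]]

5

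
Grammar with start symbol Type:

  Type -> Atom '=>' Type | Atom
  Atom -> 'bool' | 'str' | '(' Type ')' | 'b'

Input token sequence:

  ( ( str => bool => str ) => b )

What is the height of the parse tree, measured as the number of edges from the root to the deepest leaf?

[Type [Atom ( [Type [Atom ( [Type [Atom str] => [Type [Atom bool] => [Type [Atom str]]]] )] => [Type [Atom b]]] )]]

8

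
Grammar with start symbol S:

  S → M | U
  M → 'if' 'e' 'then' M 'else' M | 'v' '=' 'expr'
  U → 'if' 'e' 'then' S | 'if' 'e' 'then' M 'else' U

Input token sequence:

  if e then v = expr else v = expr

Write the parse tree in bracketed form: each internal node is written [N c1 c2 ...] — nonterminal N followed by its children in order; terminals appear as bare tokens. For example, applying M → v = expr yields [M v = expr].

[S [M if e then [M v = expr] else [M v = expr]]]

S
M
if e then M else M
if e then v = expr else M
if e then v = expr else v = expr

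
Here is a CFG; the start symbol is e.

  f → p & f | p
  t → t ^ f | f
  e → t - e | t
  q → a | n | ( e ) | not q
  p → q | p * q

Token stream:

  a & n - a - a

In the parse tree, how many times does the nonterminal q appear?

[e [t [f [p [q a]] & [f [p [q n]]]]] - [e [t [f [p [q a]]]] - [e [t [f [p [q a]]]]]]]

4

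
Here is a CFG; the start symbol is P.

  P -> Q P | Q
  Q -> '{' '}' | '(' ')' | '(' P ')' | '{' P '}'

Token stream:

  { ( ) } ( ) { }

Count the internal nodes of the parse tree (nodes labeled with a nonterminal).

[P [Q { [P [Q ( )]] }] [P [Q ( )] [P [Q { }]]]]

8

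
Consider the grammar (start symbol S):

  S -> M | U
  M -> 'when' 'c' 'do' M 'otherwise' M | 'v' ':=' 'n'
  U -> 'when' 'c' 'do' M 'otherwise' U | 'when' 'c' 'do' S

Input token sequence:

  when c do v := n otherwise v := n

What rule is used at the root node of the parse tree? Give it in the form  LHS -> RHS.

[S [M when c do [M v := n] otherwise [M v := n]]]

S -> M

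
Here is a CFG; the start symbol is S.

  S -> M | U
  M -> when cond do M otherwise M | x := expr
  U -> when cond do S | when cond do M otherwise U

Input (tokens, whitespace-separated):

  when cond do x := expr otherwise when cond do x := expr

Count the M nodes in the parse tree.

[S [U when cond do [M x := expr] otherwise [U when cond do [S [M x := expr]]]]]

2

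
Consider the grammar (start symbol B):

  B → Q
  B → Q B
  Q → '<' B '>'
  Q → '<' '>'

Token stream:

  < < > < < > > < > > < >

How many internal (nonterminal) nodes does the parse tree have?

12

[B [Q < [B [Q < >] [B [Q < [B [Q < >]] >] [B [Q < >]]]] >] [B [Q < >]]]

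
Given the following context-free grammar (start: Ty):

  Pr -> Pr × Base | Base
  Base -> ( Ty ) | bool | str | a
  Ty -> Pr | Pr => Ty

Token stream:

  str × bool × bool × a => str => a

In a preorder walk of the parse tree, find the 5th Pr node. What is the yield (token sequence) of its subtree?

str

[Ty [Pr [Pr [Pr [Pr [Base str]] × [Base bool]] × [Base bool]] × [Base a]] => [Ty [Pr [Base str]] => [Ty [Pr [Base a]]]]]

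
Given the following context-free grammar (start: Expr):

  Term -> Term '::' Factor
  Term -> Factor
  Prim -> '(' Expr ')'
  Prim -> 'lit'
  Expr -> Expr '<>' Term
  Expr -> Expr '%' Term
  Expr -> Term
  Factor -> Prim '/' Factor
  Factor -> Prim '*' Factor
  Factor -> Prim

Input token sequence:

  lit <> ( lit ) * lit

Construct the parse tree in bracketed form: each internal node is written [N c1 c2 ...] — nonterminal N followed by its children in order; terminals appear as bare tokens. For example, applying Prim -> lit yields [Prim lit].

[Expr [Expr [Term [Factor [Prim lit]]]] <> [Term [Factor [Prim ( [Expr [Term [Factor [Prim lit]]]] )] * [Factor [Prim lit]]]]]

Expr
Expr <> Term
Term <> Term
Factor <> Term
Prim <> Term
lit <> Term
lit <> Factor
lit <> Prim * Factor
lit <> ( Expr ) * Factor
lit <> ( Term ) * Factor
lit <> ( Factor ) * Factor
lit <> ( Prim ) * Factor
lit <> ( lit ) * Factor
lit <> ( lit ) * Prim
lit <> ( lit ) * lit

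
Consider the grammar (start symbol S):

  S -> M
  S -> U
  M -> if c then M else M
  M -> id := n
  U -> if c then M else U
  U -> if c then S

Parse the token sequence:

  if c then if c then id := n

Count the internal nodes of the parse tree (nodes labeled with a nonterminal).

[S [U if c then [S [U if c then [S [M id := n]]]]]]

6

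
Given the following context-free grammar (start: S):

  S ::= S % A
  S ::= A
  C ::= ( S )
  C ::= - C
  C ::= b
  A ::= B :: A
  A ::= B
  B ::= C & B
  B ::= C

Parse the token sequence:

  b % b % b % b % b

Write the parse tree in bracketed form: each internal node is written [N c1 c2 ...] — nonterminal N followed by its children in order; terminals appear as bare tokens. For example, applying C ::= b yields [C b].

[S [S [S [S [S [A [B [C b]]]] % [A [B [C b]]]] % [A [B [C b]]]] % [A [B [C b]]]] % [A [B [C b]]]]

S
S % A
S % A % A
S % A % A % A
S % A % A % A % A
A % A % A % A % A
B % A % A % A % A
C % A % A % A % A
b % A % A % A % A
b % B % A % A % A
b % C % A % A % A
b % b % A % A % A
b % b % B % A % A
b % b % C % A % A
b % b % b % A % A
b % b % b % B % A
b % b % b % C % A
b % b % b % b % A
b % b % b % b % B
b % b % b % b % C
b % b % b % b % b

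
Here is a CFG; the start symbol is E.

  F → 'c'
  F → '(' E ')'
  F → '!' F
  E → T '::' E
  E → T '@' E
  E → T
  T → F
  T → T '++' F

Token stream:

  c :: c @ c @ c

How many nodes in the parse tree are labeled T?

4

[E [T [F c]] :: [E [T [F c]] @ [E [T [F c]] @ [E [T [F c]]]]]]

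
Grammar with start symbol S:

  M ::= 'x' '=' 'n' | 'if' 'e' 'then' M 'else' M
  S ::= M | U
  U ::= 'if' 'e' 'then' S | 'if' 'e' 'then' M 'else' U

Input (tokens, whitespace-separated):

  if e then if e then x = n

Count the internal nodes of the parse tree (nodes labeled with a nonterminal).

6

[S [U if e then [S [U if e then [S [M x = n]]]]]]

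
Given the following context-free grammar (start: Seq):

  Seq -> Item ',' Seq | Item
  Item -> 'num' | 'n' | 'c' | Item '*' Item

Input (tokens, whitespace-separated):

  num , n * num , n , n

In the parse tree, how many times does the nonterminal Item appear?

[Seq [Item num] , [Seq [Item [Item n] * [Item num]] , [Seq [Item n] , [Seq [Item n]]]]]

6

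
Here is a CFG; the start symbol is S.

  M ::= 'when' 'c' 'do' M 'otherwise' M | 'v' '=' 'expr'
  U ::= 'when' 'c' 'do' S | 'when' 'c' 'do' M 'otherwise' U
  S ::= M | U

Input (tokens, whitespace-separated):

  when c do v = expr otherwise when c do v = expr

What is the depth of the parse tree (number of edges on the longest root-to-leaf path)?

[S [U when c do [M v = expr] otherwise [U when c do [S [M v = expr]]]]]

5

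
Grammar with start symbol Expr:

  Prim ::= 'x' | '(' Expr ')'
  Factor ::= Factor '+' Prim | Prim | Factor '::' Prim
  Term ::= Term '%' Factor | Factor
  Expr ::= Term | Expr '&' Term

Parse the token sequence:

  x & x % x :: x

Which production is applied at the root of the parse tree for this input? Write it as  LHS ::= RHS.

[Expr [Expr [Term [Factor [Prim x]]]] & [Term [Term [Factor [Prim x]]] % [Factor [Factor [Prim x]] :: [Prim x]]]]

Expr ::= Expr '&' Term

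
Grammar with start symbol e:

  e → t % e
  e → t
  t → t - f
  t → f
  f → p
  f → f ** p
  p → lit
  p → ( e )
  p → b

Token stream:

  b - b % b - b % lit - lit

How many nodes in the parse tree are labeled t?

6

[e [t [t [f [p b]]] - [f [p b]]] % [e [t [t [f [p b]]] - [f [p b]]] % [e [t [t [f [p lit]]] - [f [p lit]]]]]]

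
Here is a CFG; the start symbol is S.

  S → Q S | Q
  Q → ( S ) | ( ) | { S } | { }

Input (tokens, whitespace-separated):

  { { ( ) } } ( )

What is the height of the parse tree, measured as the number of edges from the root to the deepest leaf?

6

[S [Q { [S [Q { [S [Q ( )]] }]] }] [S [Q ( )]]]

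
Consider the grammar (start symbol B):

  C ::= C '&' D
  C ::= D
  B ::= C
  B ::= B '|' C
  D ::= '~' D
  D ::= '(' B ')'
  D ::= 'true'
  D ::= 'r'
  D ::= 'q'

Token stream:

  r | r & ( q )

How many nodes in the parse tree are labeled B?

3

[B [B [C [D r]]] | [C [C [D r]] & [D ( [B [C [D q]]] )]]]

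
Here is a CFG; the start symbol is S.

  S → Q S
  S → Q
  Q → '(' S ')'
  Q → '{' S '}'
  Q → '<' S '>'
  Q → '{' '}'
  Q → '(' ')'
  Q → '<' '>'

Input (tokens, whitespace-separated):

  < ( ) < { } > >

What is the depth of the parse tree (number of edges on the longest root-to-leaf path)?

7

[S [Q < [S [Q ( )] [S [Q < [S [Q { }]] >]]] >]]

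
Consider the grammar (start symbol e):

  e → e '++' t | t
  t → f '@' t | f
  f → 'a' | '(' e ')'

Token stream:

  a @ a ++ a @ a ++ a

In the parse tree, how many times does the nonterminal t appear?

5

[e [e [e [t [f a] @ [t [f a]]]] ++ [t [f a] @ [t [f a]]]] ++ [t [f a]]]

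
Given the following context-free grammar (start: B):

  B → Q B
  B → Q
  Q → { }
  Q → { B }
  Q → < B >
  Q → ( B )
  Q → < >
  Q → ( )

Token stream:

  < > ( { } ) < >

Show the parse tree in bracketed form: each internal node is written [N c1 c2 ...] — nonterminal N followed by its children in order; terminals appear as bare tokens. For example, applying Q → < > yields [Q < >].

B
Q B
< > B
< > Q B
< > ( B ) B
< > ( Q ) B
< > ( { } ) B
< > ( { } ) Q
< > ( { } ) < >

[B [Q < >] [B [Q ( [B [Q { }]] )] [B [Q < >]]]]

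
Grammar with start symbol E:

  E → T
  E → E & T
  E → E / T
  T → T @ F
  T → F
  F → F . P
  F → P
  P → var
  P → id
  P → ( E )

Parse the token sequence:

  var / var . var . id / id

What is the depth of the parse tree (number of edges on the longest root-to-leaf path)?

7

[E [E [E [T [F [P var]]]] / [T [F [F [F [P var]] . [P var]] . [P id]]]] / [T [F [P id]]]]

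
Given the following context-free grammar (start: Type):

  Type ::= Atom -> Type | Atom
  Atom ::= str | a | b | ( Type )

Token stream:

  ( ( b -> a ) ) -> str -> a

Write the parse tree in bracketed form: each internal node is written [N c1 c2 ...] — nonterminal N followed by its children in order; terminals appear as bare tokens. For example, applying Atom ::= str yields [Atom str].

Type
Atom -> Type
( Type ) -> Type
( Atom ) -> Type
( ( Type ) ) -> Type
( ( Atom -> Type ) ) -> Type
( ( b -> Type ) ) -> Type
( ( b -> Atom ) ) -> Type
( ( b -> a ) ) -> Type
( ( b -> a ) ) -> Atom -> Type
( ( b -> a ) ) -> str -> Type
( ( b -> a ) ) -> str -> Atom
( ( b -> a ) ) -> str -> a

[Type [Atom ( [Type [Atom ( [Type [Atom b] -> [Type [Atom a]]] )]] )] -> [Type [Atom str] -> [Type [Atom a]]]]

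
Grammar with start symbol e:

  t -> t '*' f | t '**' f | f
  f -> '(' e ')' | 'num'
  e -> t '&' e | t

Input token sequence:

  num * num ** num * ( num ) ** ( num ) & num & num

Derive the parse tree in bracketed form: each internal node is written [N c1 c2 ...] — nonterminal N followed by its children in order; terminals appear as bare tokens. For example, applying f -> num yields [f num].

[e [t [t [t [t [t [f num]] * [f num]] ** [f num]] * [f ( [e [t [f num]]] )]] ** [f ( [e [t [f num]]] )]] & [e [t [f num]] & [e [t [f num]]]]]

e
t & e
t ** f & e
t * f ** f & e
t ** f * f ** f & e
t * f ** f * f ** f & e
f * f ** f * f ** f & e
num * f ** f * f ** f & e
num * num ** f * f ** f & e
num * num ** num * f ** f & e
num * num ** num * ( e ) ** f & e
num * num ** num * ( t ) ** f & e
num * num ** num * ( f ) ** f & e
num * num ** num * ( num ) ** f & e
num * num ** num * ( num ) ** ( e ) & e
num * num ** num * ( num ) ** ( t ) & e
num * num ** num * ( num ) ** ( f ) & e
num * num ** num * ( num ) ** ( num ) & e
num * num ** num * ( num ) ** ( num ) & t & e
num * num ** num * ( num ) ** ( num ) & f & e
num * num ** num * ( num ) ** ( num ) & num & e
num * num ** num * ( num ) ** ( num ) & num & t
num * num ** num * ( num ) ** ( num ) & num & f
num * num ** num * ( num ) ** ( num ) & num & num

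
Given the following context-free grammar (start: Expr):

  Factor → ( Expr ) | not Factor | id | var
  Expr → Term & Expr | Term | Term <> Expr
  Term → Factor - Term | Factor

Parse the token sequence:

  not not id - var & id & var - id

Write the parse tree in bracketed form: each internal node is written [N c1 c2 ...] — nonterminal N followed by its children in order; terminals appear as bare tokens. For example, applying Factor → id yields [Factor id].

[Expr [Term [Factor not [Factor not [Factor id]]] - [Term [Factor var]]] & [Expr [Term [Factor id]] & [Expr [Term [Factor var] - [Term [Factor id]]]]]]

Expr
Term & Expr
Factor - Term & Expr
not Factor - Term & Expr
not not Factor - Term & Expr
not not id - Term & Expr
not not id - Factor & Expr
not not id - var & Expr
not not id - var & Term & Expr
not not id - var & Factor & Expr
not not id - var & id & Expr
not not id - var & id & Term
not not id - var & id & Factor - Term
not not id - var & id & var - Term
not not id - var & id & var - Factor
not not id - var & id & var - id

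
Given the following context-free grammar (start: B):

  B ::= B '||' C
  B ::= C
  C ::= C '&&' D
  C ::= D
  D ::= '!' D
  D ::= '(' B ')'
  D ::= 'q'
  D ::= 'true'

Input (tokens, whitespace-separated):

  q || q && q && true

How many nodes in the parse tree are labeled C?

4

[B [B [C [D q]]] || [C [C [C [D q]] && [D q]] && [D true]]]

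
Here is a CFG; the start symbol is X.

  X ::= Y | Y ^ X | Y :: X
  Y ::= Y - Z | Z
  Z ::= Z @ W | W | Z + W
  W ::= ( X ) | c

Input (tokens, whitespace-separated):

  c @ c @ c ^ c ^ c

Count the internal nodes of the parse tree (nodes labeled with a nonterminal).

16

[X [Y [Z [Z [Z [W c]] @ [W c]] @ [W c]]] ^ [X [Y [Z [W c]]] ^ [X [Y [Z [W c]]]]]]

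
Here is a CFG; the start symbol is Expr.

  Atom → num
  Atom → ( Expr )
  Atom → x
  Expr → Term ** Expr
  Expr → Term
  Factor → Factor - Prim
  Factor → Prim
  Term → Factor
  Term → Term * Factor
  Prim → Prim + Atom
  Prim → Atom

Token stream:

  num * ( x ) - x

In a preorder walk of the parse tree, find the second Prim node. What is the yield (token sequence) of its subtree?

[Expr [Term [Term [Factor [Prim [Atom num]]]] * [Factor [Factor [Prim [Atom ( [Expr [Term [Factor [Prim [Atom x]]]]] )]]] - [Prim [Atom x]]]]]

( x )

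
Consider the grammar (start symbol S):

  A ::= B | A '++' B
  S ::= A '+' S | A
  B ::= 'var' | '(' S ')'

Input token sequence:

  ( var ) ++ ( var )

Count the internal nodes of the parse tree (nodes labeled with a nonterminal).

11

[S [A [A [B ( [S [A [B var]]] )]] ++ [B ( [S [A [B var]]] )]]]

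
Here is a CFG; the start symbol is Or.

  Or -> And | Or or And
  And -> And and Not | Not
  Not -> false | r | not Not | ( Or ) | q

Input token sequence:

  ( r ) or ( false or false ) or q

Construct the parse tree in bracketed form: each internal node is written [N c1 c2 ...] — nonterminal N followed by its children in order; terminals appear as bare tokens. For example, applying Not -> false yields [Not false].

[Or [Or [Or [And [Not ( [Or [And [Not r]]] )]]] or [And [Not ( [Or [Or [And [Not false]]] or [And [Not false]]] )]]] or [And [Not q]]]

Or
Or or And
Or or And or And
And or And or And
Not or And or And
( Or ) or And or And
( And ) or And or And
( Not ) or And or And
( r ) or And or And
( r ) or Not or And
( r ) or ( Or ) or And
( r ) or ( Or or And ) or And
( r ) or ( And or And ) or And
( r ) or ( Not or And ) or And
( r ) or ( false or And ) or And
( r ) or ( false or Not ) or And
( r ) or ( false or false ) or And
( r ) or ( false or false ) or Not
( r ) or ( false or false ) or q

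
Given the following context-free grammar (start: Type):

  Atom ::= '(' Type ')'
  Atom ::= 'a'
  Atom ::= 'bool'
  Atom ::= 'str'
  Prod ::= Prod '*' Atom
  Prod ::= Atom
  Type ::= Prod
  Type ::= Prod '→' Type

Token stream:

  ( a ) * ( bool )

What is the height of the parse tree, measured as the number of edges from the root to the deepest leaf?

7

[Type [Prod [Prod [Atom ( [Type [Prod [Atom a]]] )]] * [Atom ( [Type [Prod [Atom bool]]] )]]]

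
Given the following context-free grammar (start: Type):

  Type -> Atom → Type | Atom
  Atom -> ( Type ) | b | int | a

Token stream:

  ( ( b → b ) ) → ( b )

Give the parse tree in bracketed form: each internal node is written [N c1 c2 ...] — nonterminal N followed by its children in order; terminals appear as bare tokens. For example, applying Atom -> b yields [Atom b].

[Type [Atom ( [Type [Atom ( [Type [Atom b] → [Type [Atom b]]] )]] )] → [Type [Atom ( [Type [Atom b]] )]]]

Type
Atom → Type
( Type ) → Type
( Atom ) → Type
( ( Type ) ) → Type
( ( Atom → Type ) ) → Type
( ( b → Type ) ) → Type
( ( b → Atom ) ) → Type
( ( b → b ) ) → Type
( ( b → b ) ) → Atom
( ( b → b ) ) → ( Type )
( ( b → b ) ) → ( Atom )
( ( b → b ) ) → ( b )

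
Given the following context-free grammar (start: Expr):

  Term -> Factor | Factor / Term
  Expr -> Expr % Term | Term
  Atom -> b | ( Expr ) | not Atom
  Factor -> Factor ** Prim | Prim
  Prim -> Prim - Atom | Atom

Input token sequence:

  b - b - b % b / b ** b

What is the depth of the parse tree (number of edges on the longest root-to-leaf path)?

[Expr [Expr [Term [Factor [Prim [Prim [Prim [Atom b]] - [Atom b]] - [Atom b]]]]] % [Term [Factor [Prim [Atom b]]] / [Term [Factor [Factor [Prim [Atom b]]] ** [Prim [Atom b]]]]]]

8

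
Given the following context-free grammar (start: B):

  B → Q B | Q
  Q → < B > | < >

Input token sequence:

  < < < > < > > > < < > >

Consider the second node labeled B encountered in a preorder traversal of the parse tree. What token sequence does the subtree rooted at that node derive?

[B [Q < [B [Q < [B [Q < >] [B [Q < >]]] >]] >] [B [Q < [B [Q < >]] >]]]

< < > < > >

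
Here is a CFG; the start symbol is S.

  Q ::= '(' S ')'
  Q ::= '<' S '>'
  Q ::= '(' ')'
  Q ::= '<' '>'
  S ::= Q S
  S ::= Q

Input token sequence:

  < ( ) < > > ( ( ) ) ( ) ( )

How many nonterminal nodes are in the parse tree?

[S [Q < [S [Q ( )] [S [Q < >]]] >] [S [Q ( [S [Q ( )]] )] [S [Q ( )] [S [Q ( )]]]]]

14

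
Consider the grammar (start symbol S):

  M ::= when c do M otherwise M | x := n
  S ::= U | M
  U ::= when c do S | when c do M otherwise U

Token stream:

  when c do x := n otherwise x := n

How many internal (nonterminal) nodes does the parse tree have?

[S [M when c do [M x := n] otherwise [M x := n]]]

4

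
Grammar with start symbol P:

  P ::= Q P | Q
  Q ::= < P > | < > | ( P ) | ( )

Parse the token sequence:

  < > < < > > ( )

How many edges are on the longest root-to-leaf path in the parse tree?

5

[P [Q < >] [P [Q < [P [Q < >]] >] [P [Q ( )]]]]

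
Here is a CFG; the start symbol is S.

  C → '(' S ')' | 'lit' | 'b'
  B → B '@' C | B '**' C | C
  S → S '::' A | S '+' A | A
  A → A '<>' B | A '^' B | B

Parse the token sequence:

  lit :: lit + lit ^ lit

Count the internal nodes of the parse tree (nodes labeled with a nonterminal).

15

[S [S [S [A [B [C lit]]]] :: [A [B [C lit]]]] + [A [A [B [C lit]]] ^ [B [C lit]]]]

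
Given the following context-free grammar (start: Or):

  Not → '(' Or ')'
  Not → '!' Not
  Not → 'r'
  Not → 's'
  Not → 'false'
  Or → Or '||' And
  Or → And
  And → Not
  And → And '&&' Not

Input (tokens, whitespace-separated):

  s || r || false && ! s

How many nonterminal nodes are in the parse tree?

[Or [Or [Or [And [Not s]]] || [And [Not r]]] || [And [And [Not false]] && [Not ! [Not s]]]]

12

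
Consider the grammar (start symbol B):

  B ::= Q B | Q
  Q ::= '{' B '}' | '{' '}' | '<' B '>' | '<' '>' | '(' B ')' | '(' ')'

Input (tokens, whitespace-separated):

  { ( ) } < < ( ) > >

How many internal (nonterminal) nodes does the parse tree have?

10

[B [Q { [B [Q ( )]] }] [B [Q < [B [Q < [B [Q ( )]] >]] >]]]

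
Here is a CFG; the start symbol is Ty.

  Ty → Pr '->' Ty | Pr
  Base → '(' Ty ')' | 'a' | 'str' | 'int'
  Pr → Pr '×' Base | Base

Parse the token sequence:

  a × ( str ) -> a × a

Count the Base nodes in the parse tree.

5

[Ty [Pr [Pr [Base a]] × [Base ( [Ty [Pr [Base str]]] )]] -> [Ty [Pr [Pr [Base a]] × [Base a]]]]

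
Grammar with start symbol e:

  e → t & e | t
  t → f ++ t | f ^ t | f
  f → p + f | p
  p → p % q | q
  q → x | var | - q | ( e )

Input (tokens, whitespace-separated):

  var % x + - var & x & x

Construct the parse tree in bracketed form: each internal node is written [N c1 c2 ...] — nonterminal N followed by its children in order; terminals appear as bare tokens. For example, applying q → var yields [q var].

e
t & e
f & e
p + f & e
p % q + f & e
q % q + f & e
var % q + f & e
var % x + f & e
var % x + p & e
var % x + q & e
var % x + - q & e
var % x + - var & e
var % x + - var & t & e
var % x + - var & f & e
var % x + - var & p & e
var % x + - var & q & e
var % x + - var & x & e
var % x + - var & x & t
var % x + - var & x & f
var % x + - var & x & p
var % x + - var & x & q
var % x + - var & x & x

[e [t [f [p [p [q var]] % [q x]] + [f [p [q - [q var]]]]]] & [e [t [f [p [q x]]]] & [e [t [f [p [q x]]]]]]]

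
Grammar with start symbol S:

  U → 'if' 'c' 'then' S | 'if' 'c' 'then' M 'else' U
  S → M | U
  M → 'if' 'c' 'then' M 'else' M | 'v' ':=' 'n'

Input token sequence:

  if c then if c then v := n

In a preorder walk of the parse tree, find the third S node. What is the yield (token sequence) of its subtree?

v := n

[S [U if c then [S [U if c then [S [M v := n]]]]]]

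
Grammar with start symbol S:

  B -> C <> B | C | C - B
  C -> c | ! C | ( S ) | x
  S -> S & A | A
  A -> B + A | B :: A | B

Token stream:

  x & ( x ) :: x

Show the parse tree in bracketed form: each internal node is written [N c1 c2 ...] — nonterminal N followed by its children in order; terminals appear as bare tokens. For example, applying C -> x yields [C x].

S
S & A
A & A
B & A
C & A
x & A
x & B :: A
x & C :: A
x & ( S ) :: A
x & ( A ) :: A
x & ( B ) :: A
x & ( C ) :: A
x & ( x ) :: A
x & ( x ) :: B
x & ( x ) :: C
x & ( x ) :: x

[S [S [A [B [C x]]]] & [A [B [C ( [S [A [B [C x]]]] )]] :: [A [B [C x]]]]]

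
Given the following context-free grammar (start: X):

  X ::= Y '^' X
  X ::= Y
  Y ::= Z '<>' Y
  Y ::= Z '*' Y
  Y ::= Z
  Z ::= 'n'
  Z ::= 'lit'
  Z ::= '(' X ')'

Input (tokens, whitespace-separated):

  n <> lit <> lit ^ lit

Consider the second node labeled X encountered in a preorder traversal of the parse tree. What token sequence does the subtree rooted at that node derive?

lit

[X [Y [Z n] <> [Y [Z lit] <> [Y [Z lit]]]] ^ [X [Y [Z lit]]]]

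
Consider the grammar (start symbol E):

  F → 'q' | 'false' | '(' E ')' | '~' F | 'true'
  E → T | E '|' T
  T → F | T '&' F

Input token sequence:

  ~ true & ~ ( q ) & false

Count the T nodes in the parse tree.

4

[E [T [T [T [F ~ [F true]]] & [F ~ [F ( [E [T [F q]]] )]]] & [F false]]]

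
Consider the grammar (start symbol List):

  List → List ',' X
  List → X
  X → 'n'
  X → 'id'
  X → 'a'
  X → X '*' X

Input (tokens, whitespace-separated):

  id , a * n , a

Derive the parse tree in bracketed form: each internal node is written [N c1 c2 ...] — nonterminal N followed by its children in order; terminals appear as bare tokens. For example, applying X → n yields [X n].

List
List , X
List , X , X
X , X , X
id , X , X
id , X * X , X
id , a * X , X
id , a * n , X
id , a * n , a

[List [List [List [X id]] , [X [X a] * [X n]]] , [X a]]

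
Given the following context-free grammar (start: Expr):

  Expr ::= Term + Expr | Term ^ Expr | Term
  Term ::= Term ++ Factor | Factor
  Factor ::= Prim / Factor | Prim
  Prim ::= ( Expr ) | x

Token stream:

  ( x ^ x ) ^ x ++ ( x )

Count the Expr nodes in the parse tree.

[Expr [Term [Factor [Prim ( [Expr [Term [Factor [Prim x]]] ^ [Expr [Term [Factor [Prim x]]]]] )]]] ^ [Expr [Term [Term [Factor [Prim x]]] ++ [Factor [Prim ( [Expr [Term [Factor [Prim x]]]] )]]]]]

5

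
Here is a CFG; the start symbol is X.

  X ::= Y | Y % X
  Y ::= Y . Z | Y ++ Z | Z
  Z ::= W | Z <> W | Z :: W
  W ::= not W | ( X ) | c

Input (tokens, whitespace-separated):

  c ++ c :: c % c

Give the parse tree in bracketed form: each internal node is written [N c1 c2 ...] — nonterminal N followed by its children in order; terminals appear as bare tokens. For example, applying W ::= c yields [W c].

X
Y % X
Y ++ Z % X
Z ++ Z % X
W ++ Z % X
c ++ Z % X
c ++ Z :: W % X
c ++ W :: W % X
c ++ c :: W % X
c ++ c :: c % X
c ++ c :: c % Y
c ++ c :: c % Z
c ++ c :: c % W
c ++ c :: c % c

[X [Y [Y [Z [W c]]] ++ [Z [Z [W c]] :: [W c]]] % [X [Y [Z [W c]]]]]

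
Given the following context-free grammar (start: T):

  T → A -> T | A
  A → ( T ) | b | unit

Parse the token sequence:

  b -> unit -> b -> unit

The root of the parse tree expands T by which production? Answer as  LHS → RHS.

[T [A b] -> [T [A unit] -> [T [A b] -> [T [A unit]]]]]

T → A -> T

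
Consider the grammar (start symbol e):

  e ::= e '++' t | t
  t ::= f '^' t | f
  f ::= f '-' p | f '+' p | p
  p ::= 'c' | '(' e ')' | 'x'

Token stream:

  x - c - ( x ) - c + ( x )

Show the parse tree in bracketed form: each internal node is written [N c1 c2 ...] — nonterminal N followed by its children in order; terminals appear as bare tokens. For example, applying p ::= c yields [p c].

[e [t [f [f [f [f [f [p x]] - [p c]] - [p ( [e [t [f [p x]]]] )]] - [p c]] + [p ( [e [t [f [p x]]]] )]]]]

e
t
f
f + p
f - p + p
f - p - p + p
f - p - p - p + p
p - p - p - p + p
x - p - p - p + p
x - c - p - p + p
x - c - ( e ) - p + p
x - c - ( t ) - p + p
x - c - ( f ) - p + p
x - c - ( p ) - p + p
x - c - ( x ) - p + p
x - c - ( x ) - c + p
x - c - ( x ) - c + ( e )
x - c - ( x ) - c + ( t )
x - c - ( x ) - c + ( f )
x - c - ( x ) - c + ( p )
x - c - ( x ) - c + ( x )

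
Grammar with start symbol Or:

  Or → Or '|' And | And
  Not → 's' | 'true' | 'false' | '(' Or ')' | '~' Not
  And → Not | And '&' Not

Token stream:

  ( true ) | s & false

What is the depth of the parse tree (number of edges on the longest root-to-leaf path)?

7

[Or [Or [And [Not ( [Or [And [Not true]]] )]]] | [And [And [Not s]] & [Not false]]]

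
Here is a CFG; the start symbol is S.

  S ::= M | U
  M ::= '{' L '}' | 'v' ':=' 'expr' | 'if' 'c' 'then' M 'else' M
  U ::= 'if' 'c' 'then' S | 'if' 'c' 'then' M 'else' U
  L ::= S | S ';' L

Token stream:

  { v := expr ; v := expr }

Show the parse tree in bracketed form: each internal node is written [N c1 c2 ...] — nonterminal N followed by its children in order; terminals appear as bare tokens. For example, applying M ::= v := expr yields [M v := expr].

[S [M { [L [S [M v := expr]] ; [L [S [M v := expr]]]] }]]

S
M
{ L }
{ S ; L }
{ M ; L }
{ v := expr ; L }
{ v := expr ; S }
{ v := expr ; M }
{ v := expr ; v := expr }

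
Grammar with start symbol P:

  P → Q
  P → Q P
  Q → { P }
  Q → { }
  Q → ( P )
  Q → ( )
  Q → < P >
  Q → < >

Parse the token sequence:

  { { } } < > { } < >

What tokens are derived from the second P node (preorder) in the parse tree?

[P [Q { [P [Q { }]] }] [P [Q < >] [P [Q { }] [P [Q < >]]]]]

{ }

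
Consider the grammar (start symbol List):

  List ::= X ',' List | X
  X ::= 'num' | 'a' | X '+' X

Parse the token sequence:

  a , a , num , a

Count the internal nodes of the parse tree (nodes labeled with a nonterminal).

[List [X a] , [List [X a] , [List [X num] , [List [X a]]]]]

8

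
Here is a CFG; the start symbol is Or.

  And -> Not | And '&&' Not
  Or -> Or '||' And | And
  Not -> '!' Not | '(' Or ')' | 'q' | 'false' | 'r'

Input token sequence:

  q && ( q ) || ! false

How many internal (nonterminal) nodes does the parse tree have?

12

[Or [Or [And [And [Not q]] && [Not ( [Or [And [Not q]]] )]]] || [And [Not ! [Not false]]]]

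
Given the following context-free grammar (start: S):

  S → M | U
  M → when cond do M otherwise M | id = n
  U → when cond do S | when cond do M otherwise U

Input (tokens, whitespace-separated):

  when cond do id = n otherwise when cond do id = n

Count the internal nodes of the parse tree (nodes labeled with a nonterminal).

6

[S [U when cond do [M id = n] otherwise [U when cond do [S [M id = n]]]]]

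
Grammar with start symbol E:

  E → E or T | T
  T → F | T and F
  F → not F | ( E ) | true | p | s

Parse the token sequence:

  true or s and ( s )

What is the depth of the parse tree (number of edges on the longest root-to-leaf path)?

6

[E [E [T [F true]]] or [T [T [F s]] and [F ( [E [T [F s]]] )]]]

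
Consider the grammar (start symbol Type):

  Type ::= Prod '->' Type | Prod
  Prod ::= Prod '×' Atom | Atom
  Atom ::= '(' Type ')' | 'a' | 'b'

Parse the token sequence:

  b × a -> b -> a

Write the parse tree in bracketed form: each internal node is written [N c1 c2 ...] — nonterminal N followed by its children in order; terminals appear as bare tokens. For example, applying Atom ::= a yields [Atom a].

Type
Prod -> Type
Prod × Atom -> Type
Atom × Atom -> Type
b × Atom -> Type
b × a -> Type
b × a -> Prod -> Type
b × a -> Atom -> Type
b × a -> b -> Type
b × a -> b -> Prod
b × a -> b -> Atom
b × a -> b -> a

[Type [Prod [Prod [Atom b]] × [Atom a]] -> [Type [Prod [Atom b]] -> [Type [Prod [Atom a]]]]]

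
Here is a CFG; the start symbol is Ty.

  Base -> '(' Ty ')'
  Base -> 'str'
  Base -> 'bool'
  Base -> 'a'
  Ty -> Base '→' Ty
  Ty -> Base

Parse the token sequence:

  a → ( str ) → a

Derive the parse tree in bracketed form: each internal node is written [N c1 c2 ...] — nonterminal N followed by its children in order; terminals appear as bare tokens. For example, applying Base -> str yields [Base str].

[Ty [Base a] → [Ty [Base ( [Ty [Base str]] )] → [Ty [Base a]]]]

Ty
Base → Ty
a → Ty
a → Base → Ty
a → ( Ty ) → Ty
a → ( Base ) → Ty
a → ( str ) → Ty
a → ( str ) → Base
a → ( str ) → a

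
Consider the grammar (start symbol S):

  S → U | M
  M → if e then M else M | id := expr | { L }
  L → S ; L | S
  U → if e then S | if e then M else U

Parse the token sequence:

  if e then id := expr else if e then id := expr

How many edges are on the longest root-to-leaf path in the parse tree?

5

[S [U if e then [M id := expr] else [U if e then [S [M id := expr]]]]]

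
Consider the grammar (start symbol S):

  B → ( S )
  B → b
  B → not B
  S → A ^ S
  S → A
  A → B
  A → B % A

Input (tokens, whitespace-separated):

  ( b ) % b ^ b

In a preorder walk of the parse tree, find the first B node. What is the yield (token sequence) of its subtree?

[S [A [B ( [S [A [B b]]] )] % [A [B b]]] ^ [S [A [B b]]]]

( b )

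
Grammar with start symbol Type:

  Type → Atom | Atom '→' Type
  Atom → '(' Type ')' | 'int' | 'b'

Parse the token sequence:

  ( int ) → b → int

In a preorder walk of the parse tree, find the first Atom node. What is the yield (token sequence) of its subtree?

[Type [Atom ( [Type [Atom int]] )] → [Type [Atom b] → [Type [Atom int]]]]

( int )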